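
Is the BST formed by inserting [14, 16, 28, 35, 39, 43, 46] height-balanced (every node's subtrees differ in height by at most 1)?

Tree (level-order array): [14, None, 16, None, 28, None, 35, None, 39, None, 43, None, 46]
Definition: a tree is height-balanced if, at every node, |h(left) - h(right)| <= 1 (empty subtree has height -1).
Bottom-up per-node check:
  node 46: h_left=-1, h_right=-1, diff=0 [OK], height=0
  node 43: h_left=-1, h_right=0, diff=1 [OK], height=1
  node 39: h_left=-1, h_right=1, diff=2 [FAIL (|-1-1|=2 > 1)], height=2
  node 35: h_left=-1, h_right=2, diff=3 [FAIL (|-1-2|=3 > 1)], height=3
  node 28: h_left=-1, h_right=3, diff=4 [FAIL (|-1-3|=4 > 1)], height=4
  node 16: h_left=-1, h_right=4, diff=5 [FAIL (|-1-4|=5 > 1)], height=5
  node 14: h_left=-1, h_right=5, diff=6 [FAIL (|-1-5|=6 > 1)], height=6
Node 39 violates the condition: |-1 - 1| = 2 > 1.
Result: Not balanced


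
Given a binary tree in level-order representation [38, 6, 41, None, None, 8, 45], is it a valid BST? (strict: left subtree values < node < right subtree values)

Level-order array: [38, 6, 41, None, None, 8, 45]
Validate using subtree bounds (lo, hi): at each node, require lo < value < hi,
then recurse left with hi=value and right with lo=value.
Preorder trace (stopping at first violation):
  at node 38 with bounds (-inf, +inf): OK
  at node 6 with bounds (-inf, 38): OK
  at node 41 with bounds (38, +inf): OK
  at node 8 with bounds (38, 41): VIOLATION
Node 8 violates its bound: not (38 < 8 < 41).
Result: Not a valid BST


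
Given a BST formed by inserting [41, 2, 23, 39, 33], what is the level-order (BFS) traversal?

Tree insertion order: [41, 2, 23, 39, 33]
Tree (level-order array): [41, 2, None, None, 23, None, 39, 33]
BFS from the root, enqueuing left then right child of each popped node:
  queue [41] -> pop 41, enqueue [2], visited so far: [41]
  queue [2] -> pop 2, enqueue [23], visited so far: [41, 2]
  queue [23] -> pop 23, enqueue [39], visited so far: [41, 2, 23]
  queue [39] -> pop 39, enqueue [33], visited so far: [41, 2, 23, 39]
  queue [33] -> pop 33, enqueue [none], visited so far: [41, 2, 23, 39, 33]
Result: [41, 2, 23, 39, 33]


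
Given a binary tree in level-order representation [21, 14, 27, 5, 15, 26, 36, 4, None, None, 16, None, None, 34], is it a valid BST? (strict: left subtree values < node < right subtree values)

Level-order array: [21, 14, 27, 5, 15, 26, 36, 4, None, None, 16, None, None, 34]
Validate using subtree bounds (lo, hi): at each node, require lo < value < hi,
then recurse left with hi=value and right with lo=value.
Preorder trace (stopping at first violation):
  at node 21 with bounds (-inf, +inf): OK
  at node 14 with bounds (-inf, 21): OK
  at node 5 with bounds (-inf, 14): OK
  at node 4 with bounds (-inf, 5): OK
  at node 15 with bounds (14, 21): OK
  at node 16 with bounds (15, 21): OK
  at node 27 with bounds (21, +inf): OK
  at node 26 with bounds (21, 27): OK
  at node 36 with bounds (27, +inf): OK
  at node 34 with bounds (27, 36): OK
No violation found at any node.
Result: Valid BST


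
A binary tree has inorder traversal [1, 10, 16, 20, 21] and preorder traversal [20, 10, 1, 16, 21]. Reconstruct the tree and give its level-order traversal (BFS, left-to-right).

Inorder:  [1, 10, 16, 20, 21]
Preorder: [20, 10, 1, 16, 21]
Algorithm: preorder visits root first, so consume preorder in order;
for each root, split the current inorder slice at that value into
left-subtree inorder and right-subtree inorder, then recurse.
Recursive splits:
  root=20; inorder splits into left=[1, 10, 16], right=[21]
  root=10; inorder splits into left=[1], right=[16]
  root=1; inorder splits into left=[], right=[]
  root=16; inorder splits into left=[], right=[]
  root=21; inorder splits into left=[], right=[]
Reconstructed level-order: [20, 10, 21, 1, 16]


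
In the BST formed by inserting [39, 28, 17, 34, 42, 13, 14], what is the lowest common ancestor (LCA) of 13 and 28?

Tree insertion order: [39, 28, 17, 34, 42, 13, 14]
Tree (level-order array): [39, 28, 42, 17, 34, None, None, 13, None, None, None, None, 14]
In a BST, the LCA of p=13, q=28 is the first node v on the
root-to-leaf path with p <= v <= q (go left if both < v, right if both > v).
Walk from root:
  at 39: both 13 and 28 < 39, go left
  at 28: 13 <= 28 <= 28, this is the LCA
LCA = 28


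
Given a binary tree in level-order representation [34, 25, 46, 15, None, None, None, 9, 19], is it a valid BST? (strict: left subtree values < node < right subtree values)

Level-order array: [34, 25, 46, 15, None, None, None, 9, 19]
Validate using subtree bounds (lo, hi): at each node, require lo < value < hi,
then recurse left with hi=value and right with lo=value.
Preorder trace (stopping at first violation):
  at node 34 with bounds (-inf, +inf): OK
  at node 25 with bounds (-inf, 34): OK
  at node 15 with bounds (-inf, 25): OK
  at node 9 with bounds (-inf, 15): OK
  at node 19 with bounds (15, 25): OK
  at node 46 with bounds (34, +inf): OK
No violation found at any node.
Result: Valid BST


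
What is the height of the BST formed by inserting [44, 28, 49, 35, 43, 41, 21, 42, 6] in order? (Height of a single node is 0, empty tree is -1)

Insertion order: [44, 28, 49, 35, 43, 41, 21, 42, 6]
Tree (level-order array): [44, 28, 49, 21, 35, None, None, 6, None, None, 43, None, None, 41, None, None, 42]
Compute height bottom-up (empty subtree = -1):
  height(6) = 1 + max(-1, -1) = 0
  height(21) = 1 + max(0, -1) = 1
  height(42) = 1 + max(-1, -1) = 0
  height(41) = 1 + max(-1, 0) = 1
  height(43) = 1 + max(1, -1) = 2
  height(35) = 1 + max(-1, 2) = 3
  height(28) = 1 + max(1, 3) = 4
  height(49) = 1 + max(-1, -1) = 0
  height(44) = 1 + max(4, 0) = 5
Height = 5


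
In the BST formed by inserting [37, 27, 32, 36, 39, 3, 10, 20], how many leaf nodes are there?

Tree built from: [37, 27, 32, 36, 39, 3, 10, 20]
Tree (level-order array): [37, 27, 39, 3, 32, None, None, None, 10, None, 36, None, 20]
Rule: A leaf has 0 children.
Per-node child counts:
  node 37: 2 child(ren)
  node 27: 2 child(ren)
  node 3: 1 child(ren)
  node 10: 1 child(ren)
  node 20: 0 child(ren)
  node 32: 1 child(ren)
  node 36: 0 child(ren)
  node 39: 0 child(ren)
Matching nodes: [20, 36, 39]
Count of leaf nodes: 3


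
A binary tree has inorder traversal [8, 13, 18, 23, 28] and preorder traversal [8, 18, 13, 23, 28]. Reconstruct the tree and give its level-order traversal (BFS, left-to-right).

Inorder:  [8, 13, 18, 23, 28]
Preorder: [8, 18, 13, 23, 28]
Algorithm: preorder visits root first, so consume preorder in order;
for each root, split the current inorder slice at that value into
left-subtree inorder and right-subtree inorder, then recurse.
Recursive splits:
  root=8; inorder splits into left=[], right=[13, 18, 23, 28]
  root=18; inorder splits into left=[13], right=[23, 28]
  root=13; inorder splits into left=[], right=[]
  root=23; inorder splits into left=[], right=[28]
  root=28; inorder splits into left=[], right=[]
Reconstructed level-order: [8, 18, 13, 23, 28]


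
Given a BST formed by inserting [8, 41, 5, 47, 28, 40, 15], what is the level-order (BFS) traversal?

Tree insertion order: [8, 41, 5, 47, 28, 40, 15]
Tree (level-order array): [8, 5, 41, None, None, 28, 47, 15, 40]
BFS from the root, enqueuing left then right child of each popped node:
  queue [8] -> pop 8, enqueue [5, 41], visited so far: [8]
  queue [5, 41] -> pop 5, enqueue [none], visited so far: [8, 5]
  queue [41] -> pop 41, enqueue [28, 47], visited so far: [8, 5, 41]
  queue [28, 47] -> pop 28, enqueue [15, 40], visited so far: [8, 5, 41, 28]
  queue [47, 15, 40] -> pop 47, enqueue [none], visited so far: [8, 5, 41, 28, 47]
  queue [15, 40] -> pop 15, enqueue [none], visited so far: [8, 5, 41, 28, 47, 15]
  queue [40] -> pop 40, enqueue [none], visited so far: [8, 5, 41, 28, 47, 15, 40]
Result: [8, 5, 41, 28, 47, 15, 40]


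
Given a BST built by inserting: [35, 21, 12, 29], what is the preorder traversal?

Tree insertion order: [35, 21, 12, 29]
Tree (level-order array): [35, 21, None, 12, 29]
Preorder traversal: [35, 21, 12, 29]


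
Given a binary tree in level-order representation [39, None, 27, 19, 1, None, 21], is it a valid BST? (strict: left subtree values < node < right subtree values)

Level-order array: [39, None, 27, 19, 1, None, 21]
Validate using subtree bounds (lo, hi): at each node, require lo < value < hi,
then recurse left with hi=value and right with lo=value.
Preorder trace (stopping at first violation):
  at node 39 with bounds (-inf, +inf): OK
  at node 27 with bounds (39, +inf): VIOLATION
Node 27 violates its bound: not (39 < 27 < +inf).
Result: Not a valid BST


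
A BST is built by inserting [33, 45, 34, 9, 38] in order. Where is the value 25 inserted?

Starting tree (level order): [33, 9, 45, None, None, 34, None, None, 38]
Insertion path: 33 -> 9
Result: insert 25 as right child of 9
Final tree (level order): [33, 9, 45, None, 25, 34, None, None, None, None, 38]


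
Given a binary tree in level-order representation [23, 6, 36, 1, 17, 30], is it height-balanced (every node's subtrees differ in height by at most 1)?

Tree (level-order array): [23, 6, 36, 1, 17, 30]
Definition: a tree is height-balanced if, at every node, |h(left) - h(right)| <= 1 (empty subtree has height -1).
Bottom-up per-node check:
  node 1: h_left=-1, h_right=-1, diff=0 [OK], height=0
  node 17: h_left=-1, h_right=-1, diff=0 [OK], height=0
  node 6: h_left=0, h_right=0, diff=0 [OK], height=1
  node 30: h_left=-1, h_right=-1, diff=0 [OK], height=0
  node 36: h_left=0, h_right=-1, diff=1 [OK], height=1
  node 23: h_left=1, h_right=1, diff=0 [OK], height=2
All nodes satisfy the balance condition.
Result: Balanced


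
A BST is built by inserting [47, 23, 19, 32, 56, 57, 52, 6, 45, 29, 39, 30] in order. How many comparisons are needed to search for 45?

Search path for 45: 47 -> 23 -> 32 -> 45
Found: True
Comparisons: 4


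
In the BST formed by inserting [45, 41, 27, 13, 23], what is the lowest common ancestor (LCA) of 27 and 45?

Tree insertion order: [45, 41, 27, 13, 23]
Tree (level-order array): [45, 41, None, 27, None, 13, None, None, 23]
In a BST, the LCA of p=27, q=45 is the first node v on the
root-to-leaf path with p <= v <= q (go left if both < v, right if both > v).
Walk from root:
  at 45: 27 <= 45 <= 45, this is the LCA
LCA = 45


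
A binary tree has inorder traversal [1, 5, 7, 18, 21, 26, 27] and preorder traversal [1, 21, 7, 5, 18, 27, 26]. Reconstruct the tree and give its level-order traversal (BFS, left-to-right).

Inorder:  [1, 5, 7, 18, 21, 26, 27]
Preorder: [1, 21, 7, 5, 18, 27, 26]
Algorithm: preorder visits root first, so consume preorder in order;
for each root, split the current inorder slice at that value into
left-subtree inorder and right-subtree inorder, then recurse.
Recursive splits:
  root=1; inorder splits into left=[], right=[5, 7, 18, 21, 26, 27]
  root=21; inorder splits into left=[5, 7, 18], right=[26, 27]
  root=7; inorder splits into left=[5], right=[18]
  root=5; inorder splits into left=[], right=[]
  root=18; inorder splits into left=[], right=[]
  root=27; inorder splits into left=[26], right=[]
  root=26; inorder splits into left=[], right=[]
Reconstructed level-order: [1, 21, 7, 27, 5, 18, 26]


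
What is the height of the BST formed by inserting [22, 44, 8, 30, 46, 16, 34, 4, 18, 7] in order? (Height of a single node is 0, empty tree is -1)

Insertion order: [22, 44, 8, 30, 46, 16, 34, 4, 18, 7]
Tree (level-order array): [22, 8, 44, 4, 16, 30, 46, None, 7, None, 18, None, 34]
Compute height bottom-up (empty subtree = -1):
  height(7) = 1 + max(-1, -1) = 0
  height(4) = 1 + max(-1, 0) = 1
  height(18) = 1 + max(-1, -1) = 0
  height(16) = 1 + max(-1, 0) = 1
  height(8) = 1 + max(1, 1) = 2
  height(34) = 1 + max(-1, -1) = 0
  height(30) = 1 + max(-1, 0) = 1
  height(46) = 1 + max(-1, -1) = 0
  height(44) = 1 + max(1, 0) = 2
  height(22) = 1 + max(2, 2) = 3
Height = 3


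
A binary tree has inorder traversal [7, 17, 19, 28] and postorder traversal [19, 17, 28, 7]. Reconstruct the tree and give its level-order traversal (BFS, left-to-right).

Inorder:   [7, 17, 19, 28]
Postorder: [19, 17, 28, 7]
Algorithm: postorder visits root last, so walk postorder right-to-left;
each value is the root of the current inorder slice — split it at that
value, recurse on the right subtree first, then the left.
Recursive splits:
  root=7; inorder splits into left=[], right=[17, 19, 28]
  root=28; inorder splits into left=[17, 19], right=[]
  root=17; inorder splits into left=[], right=[19]
  root=19; inorder splits into left=[], right=[]
Reconstructed level-order: [7, 28, 17, 19]


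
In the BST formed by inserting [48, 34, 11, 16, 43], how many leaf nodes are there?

Tree built from: [48, 34, 11, 16, 43]
Tree (level-order array): [48, 34, None, 11, 43, None, 16]
Rule: A leaf has 0 children.
Per-node child counts:
  node 48: 1 child(ren)
  node 34: 2 child(ren)
  node 11: 1 child(ren)
  node 16: 0 child(ren)
  node 43: 0 child(ren)
Matching nodes: [16, 43]
Count of leaf nodes: 2


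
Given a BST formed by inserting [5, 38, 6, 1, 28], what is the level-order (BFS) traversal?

Tree insertion order: [5, 38, 6, 1, 28]
Tree (level-order array): [5, 1, 38, None, None, 6, None, None, 28]
BFS from the root, enqueuing left then right child of each popped node:
  queue [5] -> pop 5, enqueue [1, 38], visited so far: [5]
  queue [1, 38] -> pop 1, enqueue [none], visited so far: [5, 1]
  queue [38] -> pop 38, enqueue [6], visited so far: [5, 1, 38]
  queue [6] -> pop 6, enqueue [28], visited so far: [5, 1, 38, 6]
  queue [28] -> pop 28, enqueue [none], visited so far: [5, 1, 38, 6, 28]
Result: [5, 1, 38, 6, 28]


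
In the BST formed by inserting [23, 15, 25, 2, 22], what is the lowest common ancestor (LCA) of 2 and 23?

Tree insertion order: [23, 15, 25, 2, 22]
Tree (level-order array): [23, 15, 25, 2, 22]
In a BST, the LCA of p=2, q=23 is the first node v on the
root-to-leaf path with p <= v <= q (go left if both < v, right if both > v).
Walk from root:
  at 23: 2 <= 23 <= 23, this is the LCA
LCA = 23


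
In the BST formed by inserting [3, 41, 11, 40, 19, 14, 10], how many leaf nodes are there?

Tree built from: [3, 41, 11, 40, 19, 14, 10]
Tree (level-order array): [3, None, 41, 11, None, 10, 40, None, None, 19, None, 14]
Rule: A leaf has 0 children.
Per-node child counts:
  node 3: 1 child(ren)
  node 41: 1 child(ren)
  node 11: 2 child(ren)
  node 10: 0 child(ren)
  node 40: 1 child(ren)
  node 19: 1 child(ren)
  node 14: 0 child(ren)
Matching nodes: [10, 14]
Count of leaf nodes: 2


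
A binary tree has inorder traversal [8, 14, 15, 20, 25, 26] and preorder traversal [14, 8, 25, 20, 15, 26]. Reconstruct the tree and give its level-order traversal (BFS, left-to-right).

Inorder:  [8, 14, 15, 20, 25, 26]
Preorder: [14, 8, 25, 20, 15, 26]
Algorithm: preorder visits root first, so consume preorder in order;
for each root, split the current inorder slice at that value into
left-subtree inorder and right-subtree inorder, then recurse.
Recursive splits:
  root=14; inorder splits into left=[8], right=[15, 20, 25, 26]
  root=8; inorder splits into left=[], right=[]
  root=25; inorder splits into left=[15, 20], right=[26]
  root=20; inorder splits into left=[15], right=[]
  root=15; inorder splits into left=[], right=[]
  root=26; inorder splits into left=[], right=[]
Reconstructed level-order: [14, 8, 25, 20, 26, 15]


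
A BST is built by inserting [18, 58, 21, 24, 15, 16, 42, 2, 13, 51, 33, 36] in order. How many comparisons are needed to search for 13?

Search path for 13: 18 -> 15 -> 2 -> 13
Found: True
Comparisons: 4


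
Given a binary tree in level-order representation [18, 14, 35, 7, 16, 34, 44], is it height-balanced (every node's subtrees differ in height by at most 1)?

Tree (level-order array): [18, 14, 35, 7, 16, 34, 44]
Definition: a tree is height-balanced if, at every node, |h(left) - h(right)| <= 1 (empty subtree has height -1).
Bottom-up per-node check:
  node 7: h_left=-1, h_right=-1, diff=0 [OK], height=0
  node 16: h_left=-1, h_right=-1, diff=0 [OK], height=0
  node 14: h_left=0, h_right=0, diff=0 [OK], height=1
  node 34: h_left=-1, h_right=-1, diff=0 [OK], height=0
  node 44: h_left=-1, h_right=-1, diff=0 [OK], height=0
  node 35: h_left=0, h_right=0, diff=0 [OK], height=1
  node 18: h_left=1, h_right=1, diff=0 [OK], height=2
All nodes satisfy the balance condition.
Result: Balanced


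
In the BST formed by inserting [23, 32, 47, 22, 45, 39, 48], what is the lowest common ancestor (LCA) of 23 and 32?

Tree insertion order: [23, 32, 47, 22, 45, 39, 48]
Tree (level-order array): [23, 22, 32, None, None, None, 47, 45, 48, 39]
In a BST, the LCA of p=23, q=32 is the first node v on the
root-to-leaf path with p <= v <= q (go left if both < v, right if both > v).
Walk from root:
  at 23: 23 <= 23 <= 32, this is the LCA
LCA = 23


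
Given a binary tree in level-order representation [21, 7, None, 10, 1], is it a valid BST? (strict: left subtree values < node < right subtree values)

Level-order array: [21, 7, None, 10, 1]
Validate using subtree bounds (lo, hi): at each node, require lo < value < hi,
then recurse left with hi=value and right with lo=value.
Preorder trace (stopping at first violation):
  at node 21 with bounds (-inf, +inf): OK
  at node 7 with bounds (-inf, 21): OK
  at node 10 with bounds (-inf, 7): VIOLATION
Node 10 violates its bound: not (-inf < 10 < 7).
Result: Not a valid BST


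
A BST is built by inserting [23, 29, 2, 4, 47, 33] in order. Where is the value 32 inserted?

Starting tree (level order): [23, 2, 29, None, 4, None, 47, None, None, 33]
Insertion path: 23 -> 29 -> 47 -> 33
Result: insert 32 as left child of 33
Final tree (level order): [23, 2, 29, None, 4, None, 47, None, None, 33, None, 32]


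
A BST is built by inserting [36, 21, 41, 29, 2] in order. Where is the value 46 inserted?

Starting tree (level order): [36, 21, 41, 2, 29]
Insertion path: 36 -> 41
Result: insert 46 as right child of 41
Final tree (level order): [36, 21, 41, 2, 29, None, 46]


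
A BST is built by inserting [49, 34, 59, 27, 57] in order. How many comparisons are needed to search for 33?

Search path for 33: 49 -> 34 -> 27
Found: False
Comparisons: 3


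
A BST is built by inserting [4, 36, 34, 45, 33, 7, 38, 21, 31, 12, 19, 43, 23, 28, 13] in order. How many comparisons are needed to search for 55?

Search path for 55: 4 -> 36 -> 45
Found: False
Comparisons: 3


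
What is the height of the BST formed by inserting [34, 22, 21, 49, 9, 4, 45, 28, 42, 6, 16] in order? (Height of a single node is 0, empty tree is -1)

Insertion order: [34, 22, 21, 49, 9, 4, 45, 28, 42, 6, 16]
Tree (level-order array): [34, 22, 49, 21, 28, 45, None, 9, None, None, None, 42, None, 4, 16, None, None, None, 6]
Compute height bottom-up (empty subtree = -1):
  height(6) = 1 + max(-1, -1) = 0
  height(4) = 1 + max(-1, 0) = 1
  height(16) = 1 + max(-1, -1) = 0
  height(9) = 1 + max(1, 0) = 2
  height(21) = 1 + max(2, -1) = 3
  height(28) = 1 + max(-1, -1) = 0
  height(22) = 1 + max(3, 0) = 4
  height(42) = 1 + max(-1, -1) = 0
  height(45) = 1 + max(0, -1) = 1
  height(49) = 1 + max(1, -1) = 2
  height(34) = 1 + max(4, 2) = 5
Height = 5


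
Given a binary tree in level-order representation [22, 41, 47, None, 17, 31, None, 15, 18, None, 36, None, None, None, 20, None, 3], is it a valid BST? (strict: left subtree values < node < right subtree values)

Level-order array: [22, 41, 47, None, 17, 31, None, 15, 18, None, 36, None, None, None, 20, None, 3]
Validate using subtree bounds (lo, hi): at each node, require lo < value < hi,
then recurse left with hi=value and right with lo=value.
Preorder trace (stopping at first violation):
  at node 22 with bounds (-inf, +inf): OK
  at node 41 with bounds (-inf, 22): VIOLATION
Node 41 violates its bound: not (-inf < 41 < 22).
Result: Not a valid BST


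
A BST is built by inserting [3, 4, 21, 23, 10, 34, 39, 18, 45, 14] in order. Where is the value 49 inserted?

Starting tree (level order): [3, None, 4, None, 21, 10, 23, None, 18, None, 34, 14, None, None, 39, None, None, None, 45]
Insertion path: 3 -> 4 -> 21 -> 23 -> 34 -> 39 -> 45
Result: insert 49 as right child of 45
Final tree (level order): [3, None, 4, None, 21, 10, 23, None, 18, None, 34, 14, None, None, 39, None, None, None, 45, None, 49]


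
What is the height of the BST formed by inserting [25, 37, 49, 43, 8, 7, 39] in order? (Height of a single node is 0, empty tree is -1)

Insertion order: [25, 37, 49, 43, 8, 7, 39]
Tree (level-order array): [25, 8, 37, 7, None, None, 49, None, None, 43, None, 39]
Compute height bottom-up (empty subtree = -1):
  height(7) = 1 + max(-1, -1) = 0
  height(8) = 1 + max(0, -1) = 1
  height(39) = 1 + max(-1, -1) = 0
  height(43) = 1 + max(0, -1) = 1
  height(49) = 1 + max(1, -1) = 2
  height(37) = 1 + max(-1, 2) = 3
  height(25) = 1 + max(1, 3) = 4
Height = 4


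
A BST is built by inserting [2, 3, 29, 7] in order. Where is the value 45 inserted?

Starting tree (level order): [2, None, 3, None, 29, 7]
Insertion path: 2 -> 3 -> 29
Result: insert 45 as right child of 29
Final tree (level order): [2, None, 3, None, 29, 7, 45]


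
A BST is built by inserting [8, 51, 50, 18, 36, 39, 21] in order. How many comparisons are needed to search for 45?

Search path for 45: 8 -> 51 -> 50 -> 18 -> 36 -> 39
Found: False
Comparisons: 6


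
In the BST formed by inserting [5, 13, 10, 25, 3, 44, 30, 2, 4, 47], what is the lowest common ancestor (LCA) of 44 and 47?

Tree insertion order: [5, 13, 10, 25, 3, 44, 30, 2, 4, 47]
Tree (level-order array): [5, 3, 13, 2, 4, 10, 25, None, None, None, None, None, None, None, 44, 30, 47]
In a BST, the LCA of p=44, q=47 is the first node v on the
root-to-leaf path with p <= v <= q (go left if both < v, right if both > v).
Walk from root:
  at 5: both 44 and 47 > 5, go right
  at 13: both 44 and 47 > 13, go right
  at 25: both 44 and 47 > 25, go right
  at 44: 44 <= 44 <= 47, this is the LCA
LCA = 44


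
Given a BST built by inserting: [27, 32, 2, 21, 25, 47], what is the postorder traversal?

Tree insertion order: [27, 32, 2, 21, 25, 47]
Tree (level-order array): [27, 2, 32, None, 21, None, 47, None, 25]
Postorder traversal: [25, 21, 2, 47, 32, 27]


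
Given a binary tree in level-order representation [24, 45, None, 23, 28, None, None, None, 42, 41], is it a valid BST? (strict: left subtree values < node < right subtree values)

Level-order array: [24, 45, None, 23, 28, None, None, None, 42, 41]
Validate using subtree bounds (lo, hi): at each node, require lo < value < hi,
then recurse left with hi=value and right with lo=value.
Preorder trace (stopping at first violation):
  at node 24 with bounds (-inf, +inf): OK
  at node 45 with bounds (-inf, 24): VIOLATION
Node 45 violates its bound: not (-inf < 45 < 24).
Result: Not a valid BST


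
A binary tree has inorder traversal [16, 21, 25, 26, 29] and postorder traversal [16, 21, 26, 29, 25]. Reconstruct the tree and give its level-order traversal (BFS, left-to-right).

Inorder:   [16, 21, 25, 26, 29]
Postorder: [16, 21, 26, 29, 25]
Algorithm: postorder visits root last, so walk postorder right-to-left;
each value is the root of the current inorder slice — split it at that
value, recurse on the right subtree first, then the left.
Recursive splits:
  root=25; inorder splits into left=[16, 21], right=[26, 29]
  root=29; inorder splits into left=[26], right=[]
  root=26; inorder splits into left=[], right=[]
  root=21; inorder splits into left=[16], right=[]
  root=16; inorder splits into left=[], right=[]
Reconstructed level-order: [25, 21, 29, 16, 26]


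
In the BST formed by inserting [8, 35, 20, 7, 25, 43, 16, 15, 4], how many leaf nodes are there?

Tree built from: [8, 35, 20, 7, 25, 43, 16, 15, 4]
Tree (level-order array): [8, 7, 35, 4, None, 20, 43, None, None, 16, 25, None, None, 15]
Rule: A leaf has 0 children.
Per-node child counts:
  node 8: 2 child(ren)
  node 7: 1 child(ren)
  node 4: 0 child(ren)
  node 35: 2 child(ren)
  node 20: 2 child(ren)
  node 16: 1 child(ren)
  node 15: 0 child(ren)
  node 25: 0 child(ren)
  node 43: 0 child(ren)
Matching nodes: [4, 15, 25, 43]
Count of leaf nodes: 4


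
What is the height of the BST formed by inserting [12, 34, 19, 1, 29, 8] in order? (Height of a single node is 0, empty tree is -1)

Insertion order: [12, 34, 19, 1, 29, 8]
Tree (level-order array): [12, 1, 34, None, 8, 19, None, None, None, None, 29]
Compute height bottom-up (empty subtree = -1):
  height(8) = 1 + max(-1, -1) = 0
  height(1) = 1 + max(-1, 0) = 1
  height(29) = 1 + max(-1, -1) = 0
  height(19) = 1 + max(-1, 0) = 1
  height(34) = 1 + max(1, -1) = 2
  height(12) = 1 + max(1, 2) = 3
Height = 3


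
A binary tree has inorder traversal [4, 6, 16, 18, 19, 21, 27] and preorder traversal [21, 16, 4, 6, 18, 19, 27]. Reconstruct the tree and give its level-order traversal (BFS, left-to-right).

Inorder:  [4, 6, 16, 18, 19, 21, 27]
Preorder: [21, 16, 4, 6, 18, 19, 27]
Algorithm: preorder visits root first, so consume preorder in order;
for each root, split the current inorder slice at that value into
left-subtree inorder and right-subtree inorder, then recurse.
Recursive splits:
  root=21; inorder splits into left=[4, 6, 16, 18, 19], right=[27]
  root=16; inorder splits into left=[4, 6], right=[18, 19]
  root=4; inorder splits into left=[], right=[6]
  root=6; inorder splits into left=[], right=[]
  root=18; inorder splits into left=[], right=[19]
  root=19; inorder splits into left=[], right=[]
  root=27; inorder splits into left=[], right=[]
Reconstructed level-order: [21, 16, 27, 4, 18, 6, 19]


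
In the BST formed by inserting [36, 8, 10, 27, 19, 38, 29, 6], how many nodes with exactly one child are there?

Tree built from: [36, 8, 10, 27, 19, 38, 29, 6]
Tree (level-order array): [36, 8, 38, 6, 10, None, None, None, None, None, 27, 19, 29]
Rule: These are nodes with exactly 1 non-null child.
Per-node child counts:
  node 36: 2 child(ren)
  node 8: 2 child(ren)
  node 6: 0 child(ren)
  node 10: 1 child(ren)
  node 27: 2 child(ren)
  node 19: 0 child(ren)
  node 29: 0 child(ren)
  node 38: 0 child(ren)
Matching nodes: [10]
Count of nodes with exactly one child: 1


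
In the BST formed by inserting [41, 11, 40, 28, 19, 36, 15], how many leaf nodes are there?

Tree built from: [41, 11, 40, 28, 19, 36, 15]
Tree (level-order array): [41, 11, None, None, 40, 28, None, 19, 36, 15]
Rule: A leaf has 0 children.
Per-node child counts:
  node 41: 1 child(ren)
  node 11: 1 child(ren)
  node 40: 1 child(ren)
  node 28: 2 child(ren)
  node 19: 1 child(ren)
  node 15: 0 child(ren)
  node 36: 0 child(ren)
Matching nodes: [15, 36]
Count of leaf nodes: 2


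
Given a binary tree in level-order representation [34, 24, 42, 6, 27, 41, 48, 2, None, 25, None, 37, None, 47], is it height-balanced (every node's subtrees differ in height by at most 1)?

Tree (level-order array): [34, 24, 42, 6, 27, 41, 48, 2, None, 25, None, 37, None, 47]
Definition: a tree is height-balanced if, at every node, |h(left) - h(right)| <= 1 (empty subtree has height -1).
Bottom-up per-node check:
  node 2: h_left=-1, h_right=-1, diff=0 [OK], height=0
  node 6: h_left=0, h_right=-1, diff=1 [OK], height=1
  node 25: h_left=-1, h_right=-1, diff=0 [OK], height=0
  node 27: h_left=0, h_right=-1, diff=1 [OK], height=1
  node 24: h_left=1, h_right=1, diff=0 [OK], height=2
  node 37: h_left=-1, h_right=-1, diff=0 [OK], height=0
  node 41: h_left=0, h_right=-1, diff=1 [OK], height=1
  node 47: h_left=-1, h_right=-1, diff=0 [OK], height=0
  node 48: h_left=0, h_right=-1, diff=1 [OK], height=1
  node 42: h_left=1, h_right=1, diff=0 [OK], height=2
  node 34: h_left=2, h_right=2, diff=0 [OK], height=3
All nodes satisfy the balance condition.
Result: Balanced


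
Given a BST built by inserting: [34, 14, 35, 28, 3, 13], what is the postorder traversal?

Tree insertion order: [34, 14, 35, 28, 3, 13]
Tree (level-order array): [34, 14, 35, 3, 28, None, None, None, 13]
Postorder traversal: [13, 3, 28, 14, 35, 34]


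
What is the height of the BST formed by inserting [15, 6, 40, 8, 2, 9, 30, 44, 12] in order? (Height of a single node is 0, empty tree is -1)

Insertion order: [15, 6, 40, 8, 2, 9, 30, 44, 12]
Tree (level-order array): [15, 6, 40, 2, 8, 30, 44, None, None, None, 9, None, None, None, None, None, 12]
Compute height bottom-up (empty subtree = -1):
  height(2) = 1 + max(-1, -1) = 0
  height(12) = 1 + max(-1, -1) = 0
  height(9) = 1 + max(-1, 0) = 1
  height(8) = 1 + max(-1, 1) = 2
  height(6) = 1 + max(0, 2) = 3
  height(30) = 1 + max(-1, -1) = 0
  height(44) = 1 + max(-1, -1) = 0
  height(40) = 1 + max(0, 0) = 1
  height(15) = 1 + max(3, 1) = 4
Height = 4


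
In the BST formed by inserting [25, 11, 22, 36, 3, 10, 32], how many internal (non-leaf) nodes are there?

Tree built from: [25, 11, 22, 36, 3, 10, 32]
Tree (level-order array): [25, 11, 36, 3, 22, 32, None, None, 10]
Rule: An internal node has at least one child.
Per-node child counts:
  node 25: 2 child(ren)
  node 11: 2 child(ren)
  node 3: 1 child(ren)
  node 10: 0 child(ren)
  node 22: 0 child(ren)
  node 36: 1 child(ren)
  node 32: 0 child(ren)
Matching nodes: [25, 11, 3, 36]
Count of internal (non-leaf) nodes: 4


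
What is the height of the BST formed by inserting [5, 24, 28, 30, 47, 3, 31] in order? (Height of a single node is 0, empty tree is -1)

Insertion order: [5, 24, 28, 30, 47, 3, 31]
Tree (level-order array): [5, 3, 24, None, None, None, 28, None, 30, None, 47, 31]
Compute height bottom-up (empty subtree = -1):
  height(3) = 1 + max(-1, -1) = 0
  height(31) = 1 + max(-1, -1) = 0
  height(47) = 1 + max(0, -1) = 1
  height(30) = 1 + max(-1, 1) = 2
  height(28) = 1 + max(-1, 2) = 3
  height(24) = 1 + max(-1, 3) = 4
  height(5) = 1 + max(0, 4) = 5
Height = 5


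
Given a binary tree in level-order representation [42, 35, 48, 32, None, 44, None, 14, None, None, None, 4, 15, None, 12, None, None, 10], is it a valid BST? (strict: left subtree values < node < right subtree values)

Level-order array: [42, 35, 48, 32, None, 44, None, 14, None, None, None, 4, 15, None, 12, None, None, 10]
Validate using subtree bounds (lo, hi): at each node, require lo < value < hi,
then recurse left with hi=value and right with lo=value.
Preorder trace (stopping at first violation):
  at node 42 with bounds (-inf, +inf): OK
  at node 35 with bounds (-inf, 42): OK
  at node 32 with bounds (-inf, 35): OK
  at node 14 with bounds (-inf, 32): OK
  at node 4 with bounds (-inf, 14): OK
  at node 12 with bounds (4, 14): OK
  at node 10 with bounds (4, 12): OK
  at node 15 with bounds (14, 32): OK
  at node 48 with bounds (42, +inf): OK
  at node 44 with bounds (42, 48): OK
No violation found at any node.
Result: Valid BST


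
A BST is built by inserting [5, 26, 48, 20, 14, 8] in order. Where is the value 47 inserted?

Starting tree (level order): [5, None, 26, 20, 48, 14, None, None, None, 8]
Insertion path: 5 -> 26 -> 48
Result: insert 47 as left child of 48
Final tree (level order): [5, None, 26, 20, 48, 14, None, 47, None, 8]


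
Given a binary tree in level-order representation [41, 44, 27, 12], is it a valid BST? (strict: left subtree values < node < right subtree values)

Level-order array: [41, 44, 27, 12]
Validate using subtree bounds (lo, hi): at each node, require lo < value < hi,
then recurse left with hi=value and right with lo=value.
Preorder trace (stopping at first violation):
  at node 41 with bounds (-inf, +inf): OK
  at node 44 with bounds (-inf, 41): VIOLATION
Node 44 violates its bound: not (-inf < 44 < 41).
Result: Not a valid BST


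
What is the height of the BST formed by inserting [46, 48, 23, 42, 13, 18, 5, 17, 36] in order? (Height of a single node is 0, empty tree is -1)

Insertion order: [46, 48, 23, 42, 13, 18, 5, 17, 36]
Tree (level-order array): [46, 23, 48, 13, 42, None, None, 5, 18, 36, None, None, None, 17]
Compute height bottom-up (empty subtree = -1):
  height(5) = 1 + max(-1, -1) = 0
  height(17) = 1 + max(-1, -1) = 0
  height(18) = 1 + max(0, -1) = 1
  height(13) = 1 + max(0, 1) = 2
  height(36) = 1 + max(-1, -1) = 0
  height(42) = 1 + max(0, -1) = 1
  height(23) = 1 + max(2, 1) = 3
  height(48) = 1 + max(-1, -1) = 0
  height(46) = 1 + max(3, 0) = 4
Height = 4


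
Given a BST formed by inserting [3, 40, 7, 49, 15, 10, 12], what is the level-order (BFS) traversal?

Tree insertion order: [3, 40, 7, 49, 15, 10, 12]
Tree (level-order array): [3, None, 40, 7, 49, None, 15, None, None, 10, None, None, 12]
BFS from the root, enqueuing left then right child of each popped node:
  queue [3] -> pop 3, enqueue [40], visited so far: [3]
  queue [40] -> pop 40, enqueue [7, 49], visited so far: [3, 40]
  queue [7, 49] -> pop 7, enqueue [15], visited so far: [3, 40, 7]
  queue [49, 15] -> pop 49, enqueue [none], visited so far: [3, 40, 7, 49]
  queue [15] -> pop 15, enqueue [10], visited so far: [3, 40, 7, 49, 15]
  queue [10] -> pop 10, enqueue [12], visited so far: [3, 40, 7, 49, 15, 10]
  queue [12] -> pop 12, enqueue [none], visited so far: [3, 40, 7, 49, 15, 10, 12]
Result: [3, 40, 7, 49, 15, 10, 12]


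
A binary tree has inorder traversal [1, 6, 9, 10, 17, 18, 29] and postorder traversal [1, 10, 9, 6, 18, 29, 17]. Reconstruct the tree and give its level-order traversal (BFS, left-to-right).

Inorder:   [1, 6, 9, 10, 17, 18, 29]
Postorder: [1, 10, 9, 6, 18, 29, 17]
Algorithm: postorder visits root last, so walk postorder right-to-left;
each value is the root of the current inorder slice — split it at that
value, recurse on the right subtree first, then the left.
Recursive splits:
  root=17; inorder splits into left=[1, 6, 9, 10], right=[18, 29]
  root=29; inorder splits into left=[18], right=[]
  root=18; inorder splits into left=[], right=[]
  root=6; inorder splits into left=[1], right=[9, 10]
  root=9; inorder splits into left=[], right=[10]
  root=10; inorder splits into left=[], right=[]
  root=1; inorder splits into left=[], right=[]
Reconstructed level-order: [17, 6, 29, 1, 9, 18, 10]


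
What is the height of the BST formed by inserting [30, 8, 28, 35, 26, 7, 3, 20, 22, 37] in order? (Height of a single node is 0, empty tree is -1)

Insertion order: [30, 8, 28, 35, 26, 7, 3, 20, 22, 37]
Tree (level-order array): [30, 8, 35, 7, 28, None, 37, 3, None, 26, None, None, None, None, None, 20, None, None, 22]
Compute height bottom-up (empty subtree = -1):
  height(3) = 1 + max(-1, -1) = 0
  height(7) = 1 + max(0, -1) = 1
  height(22) = 1 + max(-1, -1) = 0
  height(20) = 1 + max(-1, 0) = 1
  height(26) = 1 + max(1, -1) = 2
  height(28) = 1 + max(2, -1) = 3
  height(8) = 1 + max(1, 3) = 4
  height(37) = 1 + max(-1, -1) = 0
  height(35) = 1 + max(-1, 0) = 1
  height(30) = 1 + max(4, 1) = 5
Height = 5


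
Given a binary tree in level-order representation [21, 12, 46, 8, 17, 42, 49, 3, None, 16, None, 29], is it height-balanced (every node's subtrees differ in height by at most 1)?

Tree (level-order array): [21, 12, 46, 8, 17, 42, 49, 3, None, 16, None, 29]
Definition: a tree is height-balanced if, at every node, |h(left) - h(right)| <= 1 (empty subtree has height -1).
Bottom-up per-node check:
  node 3: h_left=-1, h_right=-1, diff=0 [OK], height=0
  node 8: h_left=0, h_right=-1, diff=1 [OK], height=1
  node 16: h_left=-1, h_right=-1, diff=0 [OK], height=0
  node 17: h_left=0, h_right=-1, diff=1 [OK], height=1
  node 12: h_left=1, h_right=1, diff=0 [OK], height=2
  node 29: h_left=-1, h_right=-1, diff=0 [OK], height=0
  node 42: h_left=0, h_right=-1, diff=1 [OK], height=1
  node 49: h_left=-1, h_right=-1, diff=0 [OK], height=0
  node 46: h_left=1, h_right=0, diff=1 [OK], height=2
  node 21: h_left=2, h_right=2, diff=0 [OK], height=3
All nodes satisfy the balance condition.
Result: Balanced


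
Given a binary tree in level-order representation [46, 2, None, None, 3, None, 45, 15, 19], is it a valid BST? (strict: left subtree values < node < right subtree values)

Level-order array: [46, 2, None, None, 3, None, 45, 15, 19]
Validate using subtree bounds (lo, hi): at each node, require lo < value < hi,
then recurse left with hi=value and right with lo=value.
Preorder trace (stopping at first violation):
  at node 46 with bounds (-inf, +inf): OK
  at node 2 with bounds (-inf, 46): OK
  at node 3 with bounds (2, 46): OK
  at node 45 with bounds (3, 46): OK
  at node 15 with bounds (3, 45): OK
  at node 19 with bounds (45, 46): VIOLATION
Node 19 violates its bound: not (45 < 19 < 46).
Result: Not a valid BST


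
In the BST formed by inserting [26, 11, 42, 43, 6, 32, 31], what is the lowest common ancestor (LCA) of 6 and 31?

Tree insertion order: [26, 11, 42, 43, 6, 32, 31]
Tree (level-order array): [26, 11, 42, 6, None, 32, 43, None, None, 31]
In a BST, the LCA of p=6, q=31 is the first node v on the
root-to-leaf path with p <= v <= q (go left if both < v, right if both > v).
Walk from root:
  at 26: 6 <= 26 <= 31, this is the LCA
LCA = 26


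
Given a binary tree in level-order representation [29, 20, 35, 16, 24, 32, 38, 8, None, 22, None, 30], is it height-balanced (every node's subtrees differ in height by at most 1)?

Tree (level-order array): [29, 20, 35, 16, 24, 32, 38, 8, None, 22, None, 30]
Definition: a tree is height-balanced if, at every node, |h(left) - h(right)| <= 1 (empty subtree has height -1).
Bottom-up per-node check:
  node 8: h_left=-1, h_right=-1, diff=0 [OK], height=0
  node 16: h_left=0, h_right=-1, diff=1 [OK], height=1
  node 22: h_left=-1, h_right=-1, diff=0 [OK], height=0
  node 24: h_left=0, h_right=-1, diff=1 [OK], height=1
  node 20: h_left=1, h_right=1, diff=0 [OK], height=2
  node 30: h_left=-1, h_right=-1, diff=0 [OK], height=0
  node 32: h_left=0, h_right=-1, diff=1 [OK], height=1
  node 38: h_left=-1, h_right=-1, diff=0 [OK], height=0
  node 35: h_left=1, h_right=0, diff=1 [OK], height=2
  node 29: h_left=2, h_right=2, diff=0 [OK], height=3
All nodes satisfy the balance condition.
Result: Balanced


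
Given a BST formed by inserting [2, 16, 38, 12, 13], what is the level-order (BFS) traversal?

Tree insertion order: [2, 16, 38, 12, 13]
Tree (level-order array): [2, None, 16, 12, 38, None, 13]
BFS from the root, enqueuing left then right child of each popped node:
  queue [2] -> pop 2, enqueue [16], visited so far: [2]
  queue [16] -> pop 16, enqueue [12, 38], visited so far: [2, 16]
  queue [12, 38] -> pop 12, enqueue [13], visited so far: [2, 16, 12]
  queue [38, 13] -> pop 38, enqueue [none], visited so far: [2, 16, 12, 38]
  queue [13] -> pop 13, enqueue [none], visited so far: [2, 16, 12, 38, 13]
Result: [2, 16, 12, 38, 13]


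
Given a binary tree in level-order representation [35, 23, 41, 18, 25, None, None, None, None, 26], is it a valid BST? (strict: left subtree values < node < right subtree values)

Level-order array: [35, 23, 41, 18, 25, None, None, None, None, 26]
Validate using subtree bounds (lo, hi): at each node, require lo < value < hi,
then recurse left with hi=value and right with lo=value.
Preorder trace (stopping at first violation):
  at node 35 with bounds (-inf, +inf): OK
  at node 23 with bounds (-inf, 35): OK
  at node 18 with bounds (-inf, 23): OK
  at node 25 with bounds (23, 35): OK
  at node 26 with bounds (23, 25): VIOLATION
Node 26 violates its bound: not (23 < 26 < 25).
Result: Not a valid BST


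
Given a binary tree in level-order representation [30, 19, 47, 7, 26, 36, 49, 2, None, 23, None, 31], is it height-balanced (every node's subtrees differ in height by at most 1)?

Tree (level-order array): [30, 19, 47, 7, 26, 36, 49, 2, None, 23, None, 31]
Definition: a tree is height-balanced if, at every node, |h(left) - h(right)| <= 1 (empty subtree has height -1).
Bottom-up per-node check:
  node 2: h_left=-1, h_right=-1, diff=0 [OK], height=0
  node 7: h_left=0, h_right=-1, diff=1 [OK], height=1
  node 23: h_left=-1, h_right=-1, diff=0 [OK], height=0
  node 26: h_left=0, h_right=-1, diff=1 [OK], height=1
  node 19: h_left=1, h_right=1, diff=0 [OK], height=2
  node 31: h_left=-1, h_right=-1, diff=0 [OK], height=0
  node 36: h_left=0, h_right=-1, diff=1 [OK], height=1
  node 49: h_left=-1, h_right=-1, diff=0 [OK], height=0
  node 47: h_left=1, h_right=0, diff=1 [OK], height=2
  node 30: h_left=2, h_right=2, diff=0 [OK], height=3
All nodes satisfy the balance condition.
Result: Balanced
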